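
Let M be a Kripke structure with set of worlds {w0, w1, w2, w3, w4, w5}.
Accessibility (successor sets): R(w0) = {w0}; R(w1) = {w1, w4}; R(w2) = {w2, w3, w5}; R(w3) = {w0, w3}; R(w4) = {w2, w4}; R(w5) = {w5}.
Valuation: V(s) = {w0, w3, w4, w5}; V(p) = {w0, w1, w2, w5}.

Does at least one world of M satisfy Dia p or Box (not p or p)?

Let φ = Dia p or Box (not p or p). Evaluate φ at each world:
  w0 (successors {w0}): φ is true.
  w1 (successors {w1, w4}): φ is true.
  w2 (successors {w2, w3, w5}): φ is true.
  w3 (successors {w0, w3}): φ is true.
  w4 (successors {w2, w4}): φ is true.
  w5 (successors {w5}): φ is true.
Detail at w0 (witness):
  At w0: Dia p is true, Box (not p or p) is true, so Dia p or Box (not p or p) is true.
    At w0: Dia p requires p at some successor in {w0}.
      p holds at w0, so Dia p is true at w0.
    At w0: Box (not p or p) requires not p or p at every successor {w0}.
      At w0: not p or p is true.
    So Box (not p or p) is true at w0.

Yes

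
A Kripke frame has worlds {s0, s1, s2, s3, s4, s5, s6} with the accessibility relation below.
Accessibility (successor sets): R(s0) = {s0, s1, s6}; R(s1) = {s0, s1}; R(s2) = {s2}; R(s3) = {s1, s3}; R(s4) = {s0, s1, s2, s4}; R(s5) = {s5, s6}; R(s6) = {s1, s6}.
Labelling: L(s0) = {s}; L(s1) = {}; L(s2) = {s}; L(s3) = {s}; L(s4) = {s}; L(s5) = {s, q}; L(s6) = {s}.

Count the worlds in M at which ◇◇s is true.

7

Recall that ◇ψ holds at a world iff ψ holds at some accessible world.
Let φ = ◇◇s. Evaluate φ at each world:
  s0 (successors {s0, s1, s6}): φ is true.
  s1 (successors {s0, s1}): φ is true.
  s2 (successors {s2}): φ is true.
  s3 (successors {s1, s3}): φ is true.
  s4 (successors {s0, s1, s2, s4}): φ is true.
  s5 (successors {s5, s6}): φ is true.
  s6 (successors {s1, s6}): φ is true.
For instance, at s0:
  At s0: ◇◇s requires ◇s at some successor in {s0, s1, s6}.
    ◇s holds at s0, so ◇◇s is true at s0.
      At s0: ◇s requires s at some successor in {s0, s1, s6}.
        s holds at s0, so ◇s is true at s0.
Satisfying worlds: {s0, s1, s2, s3, s4, s5, s6}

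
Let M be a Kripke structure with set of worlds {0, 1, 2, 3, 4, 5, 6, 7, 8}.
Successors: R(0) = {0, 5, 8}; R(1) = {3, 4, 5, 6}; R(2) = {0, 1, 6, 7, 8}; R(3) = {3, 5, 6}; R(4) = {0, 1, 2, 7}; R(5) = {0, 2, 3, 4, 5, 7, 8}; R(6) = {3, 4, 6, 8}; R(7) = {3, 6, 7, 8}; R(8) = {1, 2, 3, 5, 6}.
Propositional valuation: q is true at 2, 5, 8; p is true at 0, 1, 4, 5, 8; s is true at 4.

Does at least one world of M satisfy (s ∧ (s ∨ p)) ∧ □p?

No

Let φ = (s ∧ (s ∨ p)) ∧ □p. Evaluate φ at each world:
  0 (successors {0, 5, 8}): φ is false.
  1 (successors {3, 4, 5, 6}): φ is false.
  2 (successors {0, 1, 6, 7, 8}): φ is false.
  3 (successors {3, 5, 6}): φ is false.
  4 (successors {0, 1, 2, 7}): φ is false.
  5 (successors {0, 2, 3, 4, 5, 7, 8}): φ is false.
  6 (successors {3, 4, 6, 8}): φ is false.
  7 (successors {3, 6, 7, 8}): φ is false.
  8 (successors {1, 2, 3, 5, 6}): φ is false.
For instance, at 5:
  At 5: s ∧ (s ∨ p) is false, □p is false, so (s ∧ (s ∨ p)) ∧ □p is false.
    At 5: □p requires p at every successor {0, 2, 3, 4, 5, 7, 8}.
      p fails at 2, so □p is false at 5.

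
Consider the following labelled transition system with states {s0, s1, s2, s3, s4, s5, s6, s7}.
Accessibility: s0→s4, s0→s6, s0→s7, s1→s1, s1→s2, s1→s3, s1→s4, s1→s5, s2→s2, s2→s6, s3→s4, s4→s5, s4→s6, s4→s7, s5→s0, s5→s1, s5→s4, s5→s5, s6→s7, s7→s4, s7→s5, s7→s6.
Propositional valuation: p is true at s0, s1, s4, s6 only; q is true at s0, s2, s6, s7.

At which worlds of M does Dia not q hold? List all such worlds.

Recall that Dia ψ holds at a world iff ψ holds at some accessible world.
Let φ = Dia not q. Evaluate φ at each world:
  s0 (successors {s4, s6, s7}): φ is true.
  s1 (successors {s1, s2, s3, s4, s5}): φ is true.
  s2 (successors {s2, s6}): φ is false.
  s3 (successors {s4}): φ is true.
  s4 (successors {s5, s6, s7}): φ is true.
  s5 (successors {s0, s1, s4, s5}): φ is true.
  s6 (successors {s7}): φ is false.
  s7 (successors {s4, s5, s6}): φ is true.
For instance, at s2:
  At s2: Dia not q requires not q at some successor in {s2, s6}.
    At s2: not q is false.
    At s6: not q is false.
  So Dia not q is false at s2.
Satisfying worlds: {s0, s1, s3, s4, s5, s7}

s0, s1, s3, s4, s5, s7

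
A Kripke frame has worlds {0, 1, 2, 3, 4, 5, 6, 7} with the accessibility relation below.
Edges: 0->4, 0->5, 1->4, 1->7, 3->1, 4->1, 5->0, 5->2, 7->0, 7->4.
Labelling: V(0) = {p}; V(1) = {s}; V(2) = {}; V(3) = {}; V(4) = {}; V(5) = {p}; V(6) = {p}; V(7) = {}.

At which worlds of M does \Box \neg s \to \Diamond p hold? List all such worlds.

0, 3, 4, 5, 7

Let φ = \Box \neg s \to \Diamond p. Evaluate φ at each world:
  0 (successors {4, 5}): φ is true.
  1 (successors {4, 7}): φ is false.
  2 (successors ∅): φ is false.
  3 (successors {1}): φ is true.
  4 (successors {1}): φ is true.
  5 (successors {0, 2}): φ is true.
  6 (successors ∅): φ is false.
  7 (successors {0, 4}): φ is true.
For instance, at 4:
  At 4: \Box \neg s is false, \Diamond p is false, so \Box \neg s \to \Diamond p is true.
    At 4: \Box \neg s requires \neg s at every successor {1}.
      \neg s fails at 1, so \Box \neg s is false at 4.
    At 4: \Diamond p requires p at some successor in {1}.
      At 1: p is false.
    So \Diamond p is false at 4.
Satisfying worlds: {0, 3, 4, 5, 7}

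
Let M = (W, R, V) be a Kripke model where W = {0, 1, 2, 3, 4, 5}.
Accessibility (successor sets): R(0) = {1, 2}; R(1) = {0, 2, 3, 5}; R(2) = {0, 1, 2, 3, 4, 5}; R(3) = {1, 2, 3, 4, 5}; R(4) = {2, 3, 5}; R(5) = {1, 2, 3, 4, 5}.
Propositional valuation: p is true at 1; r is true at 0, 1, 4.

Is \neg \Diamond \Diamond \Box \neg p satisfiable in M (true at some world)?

Recall that \Box ψ holds at a world iff ψ holds at every accessible world, and \Diamond ψ holds iff ψ holds at some accessible world.
Let φ = \neg \Diamond \Diamond \Box \neg p. Evaluate φ at each world:
  0 (successors {1, 2}): φ is false.
  1 (successors {0, 2, 3, 5}): φ is false.
  2 (successors {0, 1, 2, 3, 4, 5}): φ is false.
  3 (successors {1, 2, 3, 4, 5}): φ is false.
  4 (successors {2, 3, 5}): φ is false.
  5 (successors {1, 2, 3, 4, 5}): φ is false.
For instance, at 1:
  At 1: \Diamond \Diamond \Box \neg p is true, so \neg \Diamond \Diamond \Box \neg p is false.
    At 1: \Diamond \Diamond \Box \neg p requires \Diamond \Box \neg p at some successor in {0, 2, 3, 5}.
      \Diamond \Box \neg p holds at 0, so \Diamond \Diamond \Box \neg p is true at 1.

No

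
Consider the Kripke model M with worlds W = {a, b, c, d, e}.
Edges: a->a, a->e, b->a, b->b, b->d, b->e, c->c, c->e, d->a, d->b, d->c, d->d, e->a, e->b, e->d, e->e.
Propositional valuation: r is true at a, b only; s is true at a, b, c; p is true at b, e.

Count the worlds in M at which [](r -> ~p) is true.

Let φ = [](r -> ~p). Evaluate φ at each world:
  a (successors {a, e}): φ is true.
  b (successors {a, b, d, e}): φ is false.
  c (successors {c, e}): φ is true.
  d (successors {a, b, c, d}): φ is false.
  e (successors {a, b, d, e}): φ is false.
For instance, at c:
  At c: [](r -> ~p) requires r -> ~p at every successor {c, e}.
    At c: r -> ~p is true.
    At e: r -> ~p is true.
  So [](r -> ~p) is true at c.
Satisfying worlds: {a, c}

2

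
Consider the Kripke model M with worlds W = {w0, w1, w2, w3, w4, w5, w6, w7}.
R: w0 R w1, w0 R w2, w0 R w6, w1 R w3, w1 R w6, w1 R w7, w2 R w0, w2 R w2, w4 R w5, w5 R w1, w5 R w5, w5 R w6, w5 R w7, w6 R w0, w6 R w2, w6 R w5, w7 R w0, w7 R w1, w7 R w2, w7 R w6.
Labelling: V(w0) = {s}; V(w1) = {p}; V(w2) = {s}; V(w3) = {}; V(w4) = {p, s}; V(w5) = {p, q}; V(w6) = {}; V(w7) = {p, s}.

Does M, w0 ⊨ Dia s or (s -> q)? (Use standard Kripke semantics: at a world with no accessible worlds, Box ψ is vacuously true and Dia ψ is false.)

Recall that Dia ψ holds at a world iff ψ holds at some accessible world.
At w0: Dia s is true, s -> q is false, so Dia s or (s -> q) is true.
  At w0: Dia s requires s at some successor in {w1, w2, w6}.
    s holds at w2, so Dia s is true at w0.

Yes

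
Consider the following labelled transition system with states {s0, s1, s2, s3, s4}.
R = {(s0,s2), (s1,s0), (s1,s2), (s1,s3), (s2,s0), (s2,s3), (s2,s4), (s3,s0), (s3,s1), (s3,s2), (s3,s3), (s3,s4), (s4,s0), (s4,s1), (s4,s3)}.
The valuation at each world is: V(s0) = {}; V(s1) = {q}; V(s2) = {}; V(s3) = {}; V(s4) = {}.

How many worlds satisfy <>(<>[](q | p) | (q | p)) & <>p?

0

Let φ = <>(<>[](q | p) | (q | p)) & <>p. Evaluate φ at each world:
  s0 (successors {s2}): φ is false.
  s1 (successors {s0, s2, s3}): φ is false.
  s2 (successors {s0, s3, s4}): φ is false.
  s3 (successors {s0, s1, s2, s3, s4}): φ is false.
  s4 (successors {s0, s1, s3}): φ is false.
For instance, at s3:
  At s3: <>(<>[](q | p) | (q | p)) is true, <>p is false, so <>(<>[](q | p) | (q | p)) & <>p is false.
    At s3: <>(<>[](q | p) | (q | p)) requires <>[](q | p) | (q | p) at some successor in {s0, s1, s2, s3, s4}.
      <>[](q | p) | (q | p) holds at s1, so <>(<>[](q | p) | (q | p)) is true at s3.
    At s3: <>p requires p at some successor in {s0, s1, s2, s3, s4}.
      At s0: p is false.
      At s1: p is false.
      At s2: p is false.
      At s3: p is false.
      At s4: p is false.
    So <>p is false at s3.
Satisfying worlds: none.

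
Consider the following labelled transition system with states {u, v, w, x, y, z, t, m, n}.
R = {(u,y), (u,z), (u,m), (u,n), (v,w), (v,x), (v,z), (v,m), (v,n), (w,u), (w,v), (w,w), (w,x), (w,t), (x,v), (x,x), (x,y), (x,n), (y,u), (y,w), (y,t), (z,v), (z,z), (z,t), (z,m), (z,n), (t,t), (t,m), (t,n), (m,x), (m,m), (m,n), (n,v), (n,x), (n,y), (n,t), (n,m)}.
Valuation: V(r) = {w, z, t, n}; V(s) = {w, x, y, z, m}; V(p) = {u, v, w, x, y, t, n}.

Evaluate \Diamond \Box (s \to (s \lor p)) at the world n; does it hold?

Yes

At n: \Diamond \Box (s \to (s \lor p)) requires \Box (s \to (s \lor p)) at some successor in {v, x, y, t, m}.
  \Box (s \to (s \lor p)) holds at v, so \Diamond \Box (s \to (s \lor p)) is true at n.
    At v: \Box (s \to (s \lor p)) requires s \to (s \lor p) at every successor {w, x, z, m, n}.
      At w: s \to (s \lor p) is true.
      At x: s \to (s \lor p) is true.
      At z: s \to (s \lor p) is true.
      At m: s \to (s \lor p) is true.
      At n: s \to (s \lor p) is true.
    So \Box (s \to (s \lor p)) is true at v.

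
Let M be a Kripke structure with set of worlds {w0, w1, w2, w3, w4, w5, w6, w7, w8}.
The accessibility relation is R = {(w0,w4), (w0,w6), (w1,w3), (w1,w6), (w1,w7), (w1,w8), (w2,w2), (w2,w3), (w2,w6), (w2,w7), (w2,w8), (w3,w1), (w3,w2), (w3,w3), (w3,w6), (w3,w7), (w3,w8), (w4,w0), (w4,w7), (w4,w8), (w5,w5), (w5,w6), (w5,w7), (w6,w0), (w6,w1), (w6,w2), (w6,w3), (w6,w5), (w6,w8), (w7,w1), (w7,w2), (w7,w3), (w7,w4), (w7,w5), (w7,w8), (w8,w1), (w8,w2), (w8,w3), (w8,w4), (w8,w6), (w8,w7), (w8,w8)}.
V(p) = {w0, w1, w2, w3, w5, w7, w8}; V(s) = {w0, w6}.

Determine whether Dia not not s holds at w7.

At w7: Dia not not s requires not not s at some successor in {w1, w2, w3, w4, w5, w8}.
  At w1: not not s is false.
  At w2: not not s is false.
  At w3: not not s is false.
  At w4: not not s is false.
  At w5: not not s is false.
  At w8: not not s is false.
So Dia not not s is false at w7.

No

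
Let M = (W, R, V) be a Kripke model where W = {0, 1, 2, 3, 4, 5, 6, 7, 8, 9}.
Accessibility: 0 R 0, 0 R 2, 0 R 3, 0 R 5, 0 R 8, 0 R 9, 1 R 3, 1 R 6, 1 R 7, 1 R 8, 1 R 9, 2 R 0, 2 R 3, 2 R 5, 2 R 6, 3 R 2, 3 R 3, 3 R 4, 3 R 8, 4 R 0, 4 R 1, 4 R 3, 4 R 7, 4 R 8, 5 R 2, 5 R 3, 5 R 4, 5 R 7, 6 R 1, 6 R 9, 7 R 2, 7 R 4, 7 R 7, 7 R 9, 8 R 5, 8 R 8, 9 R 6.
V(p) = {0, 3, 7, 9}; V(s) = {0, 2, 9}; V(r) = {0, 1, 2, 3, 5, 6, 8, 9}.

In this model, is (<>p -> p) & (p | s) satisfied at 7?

Yes

At 7: <>p -> p is true, p | s is true, so (<>p -> p) & (p | s) is true.
  At 7: <>p is true, p is true, so <>p -> p is true.
    At 7: <>p requires p at some successor in {2, 4, 7, 9}.
      p holds at 7, so <>p is true at 7.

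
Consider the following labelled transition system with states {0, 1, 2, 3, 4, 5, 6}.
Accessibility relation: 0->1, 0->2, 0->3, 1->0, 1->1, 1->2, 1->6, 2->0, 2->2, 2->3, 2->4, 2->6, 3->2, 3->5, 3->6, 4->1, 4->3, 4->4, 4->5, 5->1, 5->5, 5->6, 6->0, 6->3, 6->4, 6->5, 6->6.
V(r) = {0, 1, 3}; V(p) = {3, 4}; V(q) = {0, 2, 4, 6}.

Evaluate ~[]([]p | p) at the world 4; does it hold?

Recall that []ψ holds at a world iff ψ holds at every accessible world, and <>ψ holds iff ψ holds at some accessible world.
At 4: []([]p | p) is false, so ~[]([]p | p) is true.
  At 4: []([]p | p) requires []p | p at every successor {1, 3, 4, 5}.
    []p | p fails at 1, so []([]p | p) is false at 4.
      At 1: []p is false, p is false, so []p | p is false.

Yes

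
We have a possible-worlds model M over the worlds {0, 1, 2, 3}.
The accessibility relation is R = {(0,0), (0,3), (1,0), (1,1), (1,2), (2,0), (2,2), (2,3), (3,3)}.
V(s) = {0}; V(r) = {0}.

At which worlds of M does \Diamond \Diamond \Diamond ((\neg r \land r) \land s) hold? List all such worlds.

Recall that \Diamond ψ holds at a world iff ψ holds at some accessible world.
Let φ = \Diamond \Diamond \Diamond ((\neg r \land r) \land s). Evaluate φ at each world:
  0 (successors {0, 3}): φ is false.
  1 (successors {0, 1, 2}): φ is false.
  2 (successors {0, 2, 3}): φ is false.
  3 (successors {3}): φ is false.
For instance, at 3:
  At 3: \Diamond \Diamond \Diamond ((\neg r \land r) \land s) requires \Diamond \Diamond ((\neg r \land r) \land s) at some successor in {3}.
    At 3: \Diamond \Diamond ((\neg r \land r) \land s) is false.
  So \Diamond \Diamond \Diamond ((\neg r \land r) \land s) is false at 3.
Satisfying worlds: none.

none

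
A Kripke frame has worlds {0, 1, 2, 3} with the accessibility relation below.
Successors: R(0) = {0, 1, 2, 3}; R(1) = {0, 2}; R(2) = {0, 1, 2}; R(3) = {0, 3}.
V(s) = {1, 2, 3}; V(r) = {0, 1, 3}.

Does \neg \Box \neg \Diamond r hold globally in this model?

Let φ = \neg \Box \neg \Diamond r. Evaluate φ at each world:
  0 (successors {0, 1, 2, 3}): φ is true.
  1 (successors {0, 2}): φ is true.
  2 (successors {0, 1, 2}): φ is true.
  3 (successors {0, 3}): φ is true.
For instance, at 1:
  At 1: \Box \neg \Diamond r is false, so \neg \Box \neg \Diamond r is true.
    At 1: \Box \neg \Diamond r requires \neg \Diamond r at every successor {0, 2}.
      \neg \Diamond r fails at 0, so \Box \neg \Diamond r is false at 1.

Yes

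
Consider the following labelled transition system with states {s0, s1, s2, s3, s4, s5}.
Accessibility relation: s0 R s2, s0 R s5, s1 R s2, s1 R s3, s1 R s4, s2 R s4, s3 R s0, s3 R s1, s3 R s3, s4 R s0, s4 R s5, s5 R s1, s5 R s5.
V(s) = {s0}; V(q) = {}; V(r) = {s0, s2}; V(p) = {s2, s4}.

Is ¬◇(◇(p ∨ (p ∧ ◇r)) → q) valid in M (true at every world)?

Let φ = ¬◇(◇(p ∨ (p ∧ ◇r)) → q). Evaluate φ at each world:
  s0 (successors {s2, s5}): φ is false.
  s1 (successors {s2, s3, s4}): φ is false.
  s2 (successors {s4}): φ is false.
  s3 (successors {s0, s1, s3}): φ is false.
  s4 (successors {s0, s5}): φ is false.
  s5 (successors {s1, s5}): φ is false.
Detail at s0 (counterexample):
  At s0: ◇(◇(p ∨ (p ∧ ◇r)) → q) is true, so ¬◇(◇(p ∨ (p ∧ ◇r)) → q) is false.
    At s0: ◇(◇(p ∨ (p ∧ ◇r)) → q) requires ◇(p ∨ (p ∧ ◇r)) → q at some successor in {s2, s5}.
      ◇(p ∨ (p ∧ ◇r)) → q holds at s5, so ◇(◇(p ∨ (p ∧ ◇r)) → q) is true at s0.

No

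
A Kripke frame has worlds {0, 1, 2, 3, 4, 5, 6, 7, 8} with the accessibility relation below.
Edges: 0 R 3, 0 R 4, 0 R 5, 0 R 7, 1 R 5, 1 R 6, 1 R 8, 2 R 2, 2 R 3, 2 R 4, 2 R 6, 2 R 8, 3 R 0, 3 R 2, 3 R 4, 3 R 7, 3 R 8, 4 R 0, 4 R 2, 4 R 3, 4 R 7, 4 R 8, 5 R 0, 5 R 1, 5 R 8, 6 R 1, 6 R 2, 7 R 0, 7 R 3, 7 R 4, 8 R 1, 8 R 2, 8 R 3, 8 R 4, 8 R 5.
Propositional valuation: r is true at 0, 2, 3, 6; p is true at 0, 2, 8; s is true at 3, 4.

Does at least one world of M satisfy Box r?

No

Let φ = Box r. Evaluate φ at each world:
  0 (successors {3, 4, 5, 7}): φ is false.
  1 (successors {5, 6, 8}): φ is false.
  2 (successors {2, 3, 4, 6, 8}): φ is false.
  3 (successors {0, 2, 4, 7, 8}): φ is false.
  4 (successors {0, 2, 3, 7, 8}): φ is false.
  5 (successors {0, 1, 8}): φ is false.
  6 (successors {1, 2}): φ is false.
  7 (successors {0, 3, 4}): φ is false.
  8 (successors {1, 2, 3, 4, 5}): φ is false.
For instance, at 0:
  At 0: Box r requires r at every successor {3, 4, 5, 7}.
    r fails at 4, so Box r is false at 0.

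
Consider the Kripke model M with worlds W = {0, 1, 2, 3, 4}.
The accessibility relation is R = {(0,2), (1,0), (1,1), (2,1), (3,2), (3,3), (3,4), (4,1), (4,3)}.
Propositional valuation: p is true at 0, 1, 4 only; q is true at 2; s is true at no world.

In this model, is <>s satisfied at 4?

No

Recall that <>ψ holds at a world iff ψ holds at some accessible world.
At 4: <>s requires s at some successor in {1, 3}.
  At 1: s is false.
  At 3: s is false.
So <>s is false at 4.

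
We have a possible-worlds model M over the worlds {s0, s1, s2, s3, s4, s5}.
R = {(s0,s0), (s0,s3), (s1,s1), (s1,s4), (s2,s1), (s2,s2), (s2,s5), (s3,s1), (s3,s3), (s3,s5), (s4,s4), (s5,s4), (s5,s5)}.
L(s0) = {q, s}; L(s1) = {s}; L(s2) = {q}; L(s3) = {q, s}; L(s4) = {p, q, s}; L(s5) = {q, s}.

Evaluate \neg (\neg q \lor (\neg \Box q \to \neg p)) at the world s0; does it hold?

No

At s0: \neg q \lor (\neg \Box q \to \neg p) is true, so \neg (\neg q \lor (\neg \Box q \to \neg p)) is false.
  At s0: \neg q is false, \neg \Box q \to \neg p is true, so \neg q \lor (\neg \Box q \to \neg p) is true.
    At s0: \neg \Box q is false, \neg p is true, so \neg \Box q \to \neg p is true.
      At s0: \Box q is true, so \neg \Box q is false.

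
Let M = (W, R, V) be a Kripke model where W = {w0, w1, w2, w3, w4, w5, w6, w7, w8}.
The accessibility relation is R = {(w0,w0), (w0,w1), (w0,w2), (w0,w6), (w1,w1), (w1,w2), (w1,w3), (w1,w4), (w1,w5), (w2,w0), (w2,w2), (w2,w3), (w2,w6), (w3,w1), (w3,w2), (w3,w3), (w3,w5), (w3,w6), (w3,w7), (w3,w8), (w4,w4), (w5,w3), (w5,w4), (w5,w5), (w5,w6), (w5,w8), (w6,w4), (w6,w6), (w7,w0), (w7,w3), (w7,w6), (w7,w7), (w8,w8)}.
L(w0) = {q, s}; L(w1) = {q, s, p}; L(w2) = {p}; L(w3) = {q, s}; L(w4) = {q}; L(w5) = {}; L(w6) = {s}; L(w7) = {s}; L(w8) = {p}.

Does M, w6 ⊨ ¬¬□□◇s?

No

Recall that □ψ holds at a world iff ψ holds at every accessible world, and ◇ψ holds iff ψ holds at some accessible world.
At w6: ¬□□◇s is true, so ¬¬□□◇s is false.
  At w6: □□◇s is false, so ¬□□◇s is true.
    At w6: □□◇s requires □◇s at every successor {w4, w6}.
      □◇s fails at w4, so □□◇s is false at w6.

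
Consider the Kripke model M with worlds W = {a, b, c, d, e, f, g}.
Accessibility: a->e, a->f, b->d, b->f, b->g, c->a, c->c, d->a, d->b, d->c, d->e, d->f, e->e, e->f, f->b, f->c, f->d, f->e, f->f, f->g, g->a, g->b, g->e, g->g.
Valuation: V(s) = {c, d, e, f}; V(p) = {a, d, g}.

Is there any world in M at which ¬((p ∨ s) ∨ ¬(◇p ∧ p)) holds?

Let φ = ¬((p ∨ s) ∨ ¬(◇p ∧ p)). Evaluate φ at each world:
  a (successors {e, f}): φ is false.
  b (successors {d, f, g}): φ is false.
  c (successors {a, c}): φ is false.
  d (successors {a, b, c, e, f}): φ is false.
  e (successors {e, f}): φ is false.
  f (successors {b, c, d, e, f, g}): φ is false.
  g (successors {a, b, e, g}): φ is false.
For instance, at e:
  At e: (p ∨ s) ∨ ¬(◇p ∧ p) is true, so ¬((p ∨ s) ∨ ¬(◇p ∧ p)) is false.
    At e: p ∨ s is true, ¬(◇p ∧ p) is true, so (p ∨ s) ∨ ¬(◇p ∧ p) is true.
      At e: ◇p ∧ p is false, so ¬(◇p ∧ p) is true.

No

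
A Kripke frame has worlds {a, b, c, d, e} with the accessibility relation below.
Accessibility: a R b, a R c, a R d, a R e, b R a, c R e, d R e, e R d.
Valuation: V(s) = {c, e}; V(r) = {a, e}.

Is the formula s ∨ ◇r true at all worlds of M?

Let φ = s ∨ ◇r. Evaluate φ at each world:
  a (successors {b, c, d, e}): φ is true.
  b (successors {a}): φ is true.
  c (successors {e}): φ is true.
  d (successors {e}): φ is true.
  e (successors {d}): φ is true.
For instance, at c:
  At c: s is true, ◇r is true, so s ∨ ◇r is true.
    At c: ◇r requires r at some successor in {e}.
      r holds at e, so ◇r is true at c.

Yes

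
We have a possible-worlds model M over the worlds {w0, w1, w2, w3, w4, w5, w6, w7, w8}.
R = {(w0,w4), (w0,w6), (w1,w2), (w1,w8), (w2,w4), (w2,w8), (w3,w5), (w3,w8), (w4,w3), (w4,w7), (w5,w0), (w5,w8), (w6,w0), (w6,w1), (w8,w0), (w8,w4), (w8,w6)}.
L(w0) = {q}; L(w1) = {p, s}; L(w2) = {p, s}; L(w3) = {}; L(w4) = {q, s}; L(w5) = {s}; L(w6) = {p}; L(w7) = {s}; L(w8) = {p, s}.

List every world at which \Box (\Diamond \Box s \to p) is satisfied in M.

Let φ = \Box (\Diamond \Box s \to p). Evaluate φ at each world:
  w0 (successors {w4, w6}): φ is false.
  w1 (successors {w2, w8}): φ is true.
  w2 (successors {w4, w8}): φ is false.
  w3 (successors {w5, w8}): φ is true.
  w4 (successors {w3, w7}): φ is true.
  w5 (successors {w0, w8}): φ is true.
  w6 (successors {w0, w1}): φ is true.
  w7 (successors ∅): φ is true.
  w8 (successors {w0, w4, w6}): φ is false.
For instance, at w8:
  At w8: \Box (\Diamond \Box s \to p) requires \Diamond \Box s \to p at every successor {w0, w4, w6}.
    \Diamond \Box s \to p fails at w4, so \Box (\Diamond \Box s \to p) is false at w8.
      At w4: \Diamond \Box s is true, p is false, so \Diamond \Box s \to p is false.
Satisfying worlds: {w1, w3, w4, w5, w6, w7}

w1, w3, w4, w5, w6, w7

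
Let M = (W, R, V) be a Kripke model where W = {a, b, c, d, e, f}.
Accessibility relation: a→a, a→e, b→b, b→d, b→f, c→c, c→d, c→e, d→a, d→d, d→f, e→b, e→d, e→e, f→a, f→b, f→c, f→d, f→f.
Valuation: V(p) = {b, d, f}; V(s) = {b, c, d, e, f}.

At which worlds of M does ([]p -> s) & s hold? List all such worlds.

b, c, d, e, f

Recall that []ψ holds at a world iff ψ holds at every accessible world, and <>ψ holds iff ψ holds at some accessible world.
Let φ = ([]p -> s) & s. Evaluate φ at each world:
  a (successors {a, e}): φ is false.
  b (successors {b, d, f}): φ is true.
  c (successors {c, d, e}): φ is true.
  d (successors {a, d, f}): φ is true.
  e (successors {b, d, e}): φ is true.
  f (successors {a, b, c, d, f}): φ is true.
For instance, at e:
  At e: []p -> s is true, s is true, so ([]p -> s) & s is true.
    At e: []p is false, s is true, so []p -> s is true.
      At e: []p requires p at every successor {b, d, e}.
        p fails at e, so []p is false at e.
Satisfying worlds: {b, c, d, e, f}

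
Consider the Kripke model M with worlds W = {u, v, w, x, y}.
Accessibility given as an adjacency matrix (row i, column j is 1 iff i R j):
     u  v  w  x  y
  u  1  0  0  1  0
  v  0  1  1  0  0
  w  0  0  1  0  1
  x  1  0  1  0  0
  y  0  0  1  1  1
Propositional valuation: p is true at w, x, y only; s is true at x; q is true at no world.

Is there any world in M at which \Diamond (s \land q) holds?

Let φ = \Diamond (s \land q). Evaluate φ at each world:
  u (successors {u, x}): φ is false.
  v (successors {v, w}): φ is false.
  w (successors {w, y}): φ is false.
  x (successors {u, w}): φ is false.
  y (successors {w, x, y}): φ is false.
For instance, at x:
  At x: \Diamond (s \land q) requires s \land q at some successor in {u, w}.
    At u: s \land q is false.
    At w: s \land q is false.
  So \Diamond (s \land q) is false at x.

No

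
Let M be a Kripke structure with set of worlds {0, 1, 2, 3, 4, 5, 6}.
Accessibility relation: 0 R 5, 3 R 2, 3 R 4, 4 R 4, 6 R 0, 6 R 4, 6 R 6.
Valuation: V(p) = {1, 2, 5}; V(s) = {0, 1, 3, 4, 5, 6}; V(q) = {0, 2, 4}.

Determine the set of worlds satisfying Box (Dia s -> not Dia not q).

0, 1, 2, 3, 4, 5

Let φ = Box (Dia s -> not Dia not q). Evaluate φ at each world:
  0 (successors {5}): φ is true.
  1 (successors ∅): φ is true.
  2 (successors ∅): φ is true.
  3 (successors {2, 4}): φ is true.
  4 (successors {4}): φ is true.
  5 (successors ∅): φ is true.
  6 (successors {0, 4, 6}): φ is false.
For instance, at 6:
  At 6: Box (Dia s -> not Dia not q) requires Dia s -> not Dia not q at every successor {0, 4, 6}.
    Dia s -> not Dia not q fails at 0, so Box (Dia s -> not Dia not q) is false at 6.
      At 0: Dia s is true, not Dia not q is false, so Dia s -> not Dia not q is false.
Satisfying worlds: {0, 1, 2, 3, 4, 5}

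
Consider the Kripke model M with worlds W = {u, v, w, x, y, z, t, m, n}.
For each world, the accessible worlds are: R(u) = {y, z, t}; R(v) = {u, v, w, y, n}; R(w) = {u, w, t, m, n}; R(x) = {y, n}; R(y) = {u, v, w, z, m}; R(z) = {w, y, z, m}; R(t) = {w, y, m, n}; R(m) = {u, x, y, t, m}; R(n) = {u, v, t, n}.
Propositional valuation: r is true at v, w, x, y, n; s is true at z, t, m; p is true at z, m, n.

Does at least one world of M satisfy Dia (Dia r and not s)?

Let φ = Dia (Dia r and not s). Evaluate φ at each world:
  u (successors {y, z, t}): φ is true.
  v (successors {u, v, w, y, n}): φ is true.
  w (successors {u, w, t, m, n}): φ is true.
  x (successors {y, n}): φ is true.
  y (successors {u, v, w, z, m}): φ is true.
  z (successors {w, y, z, m}): φ is true.
  t (successors {w, y, m, n}): φ is true.
  m (successors {u, x, y, t, m}): φ is true.
  n (successors {u, v, t, n}): φ is true.
Detail at u (witness):
  At u: Dia (Dia r and not s) requires Dia r and not s at some successor in {y, z, t}.
    Dia r and not s holds at y, so Dia (Dia r and not s) is true at u.
      At y: Dia r is true, not s is true, so Dia r and not s is true.

Yes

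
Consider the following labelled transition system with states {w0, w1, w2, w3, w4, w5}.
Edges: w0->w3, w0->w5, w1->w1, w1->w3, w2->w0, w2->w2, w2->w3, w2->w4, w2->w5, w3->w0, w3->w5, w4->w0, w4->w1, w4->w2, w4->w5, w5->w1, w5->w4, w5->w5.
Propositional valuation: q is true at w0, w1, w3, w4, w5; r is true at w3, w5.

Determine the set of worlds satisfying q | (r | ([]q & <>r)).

w0, w1, w3, w4, w5

Let φ = q | (r | ([]q & <>r)). Evaluate φ at each world:
  w0 (successors {w3, w5}): φ is true.
  w1 (successors {w1, w3}): φ is true.
  w2 (successors {w0, w2, w3, w4, w5}): φ is false.
  w3 (successors {w0, w5}): φ is true.
  w4 (successors {w0, w1, w2, w5}): φ is true.
  w5 (successors {w1, w4, w5}): φ is true.
For instance, at w2:
  At w2: q is false, r | ([]q & <>r) is false, so q | (r | ([]q & <>r)) is false.
    At w2: r is false, []q & <>r is false, so r | ([]q & <>r) is false.
      At w2: []q is false, <>r is true, so []q & <>r is false.
Satisfying worlds: {w0, w1, w3, w4, w5}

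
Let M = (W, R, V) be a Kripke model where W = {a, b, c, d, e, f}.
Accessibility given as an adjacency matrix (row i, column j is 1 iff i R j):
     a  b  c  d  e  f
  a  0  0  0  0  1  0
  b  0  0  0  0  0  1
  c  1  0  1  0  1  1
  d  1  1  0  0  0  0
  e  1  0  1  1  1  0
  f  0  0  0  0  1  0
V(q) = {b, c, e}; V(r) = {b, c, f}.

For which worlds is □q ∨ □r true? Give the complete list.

a, b, f

Let φ = □q ∨ □r. Evaluate φ at each world:
  a (successors {e}): φ is true.
  b (successors {f}): φ is true.
  c (successors {a, c, e, f}): φ is false.
  d (successors {a, b}): φ is false.
  e (successors {a, c, d, e}): φ is false.
  f (successors {e}): φ is true.
For instance, at b:
  At b: □q is false, □r is true, so □q ∨ □r is true.
    At b: □q requires q at every successor {f}.
      q fails at f, so □q is false at b.
    At b: □r requires r at every successor {f}.
      At f: r is true.
    So □r is true at b.
Satisfying worlds: {a, b, f}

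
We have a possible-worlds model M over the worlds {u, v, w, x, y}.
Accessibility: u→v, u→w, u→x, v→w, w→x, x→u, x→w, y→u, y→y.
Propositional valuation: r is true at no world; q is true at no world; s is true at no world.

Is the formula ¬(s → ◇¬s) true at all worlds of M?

No

Recall that ◇ψ holds at a world iff ψ holds at some accessible world.
Let φ = ¬(s → ◇¬s). Evaluate φ at each world:
  u (successors {v, w, x}): φ is false.
  v (successors {w}): φ is false.
  w (successors {x}): φ is false.
  x (successors {u, w}): φ is false.
  y (successors {u, y}): φ is false.
Detail at u (counterexample):
  At u: s → ◇¬s is true, so ¬(s → ◇¬s) is false.
    At u: s is false, ◇¬s is true, so s → ◇¬s is true.
      At u: ◇¬s requires ¬s at some successor in {v, w, x}.
        ¬s holds at v, so ◇¬s is true at u.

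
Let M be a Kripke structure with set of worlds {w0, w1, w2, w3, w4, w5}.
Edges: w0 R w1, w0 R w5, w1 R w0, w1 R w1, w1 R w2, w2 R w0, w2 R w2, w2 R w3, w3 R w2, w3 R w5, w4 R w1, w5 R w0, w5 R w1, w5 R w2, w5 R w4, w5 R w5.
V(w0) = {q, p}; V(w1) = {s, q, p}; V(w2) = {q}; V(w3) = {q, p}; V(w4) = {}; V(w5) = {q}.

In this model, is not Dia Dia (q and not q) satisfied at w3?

Yes

Recall that Dia ψ holds at a world iff ψ holds at some accessible world.
At w3: Dia Dia (q and not q) is false, so not Dia Dia (q and not q) is true.
  At w3: Dia Dia (q and not q) requires Dia (q and not q) at some successor in {w2, w5}.
    At w2: Dia (q and not q) is false.
    At w5: Dia (q and not q) is false.
  So Dia Dia (q and not q) is false at w3.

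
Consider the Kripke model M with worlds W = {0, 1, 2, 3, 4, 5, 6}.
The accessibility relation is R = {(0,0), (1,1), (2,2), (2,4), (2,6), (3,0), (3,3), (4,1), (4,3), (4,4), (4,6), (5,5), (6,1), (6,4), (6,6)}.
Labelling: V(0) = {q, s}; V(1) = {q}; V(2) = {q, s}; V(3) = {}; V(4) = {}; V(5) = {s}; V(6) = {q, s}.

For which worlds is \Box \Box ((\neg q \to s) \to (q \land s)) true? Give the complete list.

0, 3

Recall that \Box ψ holds at a world iff ψ holds at every accessible world, and \Diamond ψ holds iff ψ holds at some accessible world.
Let φ = \Box \Box ((\neg q \to s) \to (q \land s)). Evaluate φ at each world:
  0 (successors {0}): φ is true.
  1 (successors {1}): φ is false.
  2 (successors {2, 4, 6}): φ is false.
  3 (successors {0, 3}): φ is true.
  4 (successors {1, 3, 4, 6}): φ is false.
  5 (successors {5}): φ is false.
  6 (successors {1, 4, 6}): φ is false.
For instance, at 6:
  At 6: \Box \Box ((\neg q \to s) \to (q \land s)) requires \Box ((\neg q \to s) \to (q \land s)) at every successor {1, 4, 6}.
    \Box ((\neg q \to s) \to (q \land s)) fails at 1, so \Box \Box ((\neg q \to s) \to (q \land s)) is false at 6.
      At 1: \Box ((\neg q \to s) \to (q \land s)) requires (\neg q \to s) \to (q \land s) at every successor {1}.
        (\neg q \to s) \to (q \land s) fails at 1, so \Box ((\neg q \to s) \to (q \land s)) is false at 1.
Satisfying worlds: {0, 3}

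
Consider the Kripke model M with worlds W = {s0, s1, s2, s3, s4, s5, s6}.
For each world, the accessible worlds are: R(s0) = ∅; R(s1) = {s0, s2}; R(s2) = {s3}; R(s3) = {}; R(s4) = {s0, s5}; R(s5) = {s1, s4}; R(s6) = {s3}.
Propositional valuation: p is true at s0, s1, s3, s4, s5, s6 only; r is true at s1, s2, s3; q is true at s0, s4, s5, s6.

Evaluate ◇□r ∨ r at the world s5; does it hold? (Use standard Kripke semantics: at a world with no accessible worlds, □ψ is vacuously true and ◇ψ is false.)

No

Recall that □ψ holds at a world iff ψ holds at every accessible world, and ◇ψ holds iff ψ holds at some accessible world.
At s5: ◇□r is false, r is false, so ◇□r ∨ r is false.
  At s5: ◇□r requires □r at some successor in {s1, s4}.
    At s1: □r is false.
    At s4: □r is false.
  So ◇□r is false at s5.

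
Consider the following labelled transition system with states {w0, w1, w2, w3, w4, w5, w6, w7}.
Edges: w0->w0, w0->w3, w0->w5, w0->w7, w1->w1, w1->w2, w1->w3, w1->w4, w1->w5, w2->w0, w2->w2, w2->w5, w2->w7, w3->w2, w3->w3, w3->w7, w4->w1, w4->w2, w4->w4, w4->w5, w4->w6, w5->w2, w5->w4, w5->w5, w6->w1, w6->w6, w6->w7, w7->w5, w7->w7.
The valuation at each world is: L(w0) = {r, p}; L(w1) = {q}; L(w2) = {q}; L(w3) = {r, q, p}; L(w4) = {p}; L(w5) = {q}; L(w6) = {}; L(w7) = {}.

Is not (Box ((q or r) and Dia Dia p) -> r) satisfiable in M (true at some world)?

No

Let φ = not (Box ((q or r) and Dia Dia p) -> r). Evaluate φ at each world:
  w0 (successors {w0, w3, w5, w7}): φ is false.
  w1 (successors {w1, w2, w3, w4, w5}): φ is false.
  w2 (successors {w0, w2, w5, w7}): φ is false.
  w3 (successors {w2, w3, w7}): φ is false.
  w4 (successors {w1, w2, w4, w5, w6}): φ is false.
  w5 (successors {w2, w4, w5}): φ is false.
  w6 (successors {w1, w6, w7}): φ is false.
  w7 (successors {w5, w7}): φ is false.
For instance, at w1:
  At w1: Box ((q or r) and Dia Dia p) -> r is true, so not (Box ((q or r) and Dia Dia p) -> r) is false.
    At w1: Box ((q or r) and Dia Dia p) is false, r is false, so Box ((q or r) and Dia Dia p) -> r is true.
      At w1: Box ((q or r) and Dia Dia p) requires (q or r) and Dia Dia p at every successor {w1, w2, w3, w4, w5}.
        (q or r) and Dia Dia p fails at w4, so Box ((q or r) and Dia Dia p) is false at w1.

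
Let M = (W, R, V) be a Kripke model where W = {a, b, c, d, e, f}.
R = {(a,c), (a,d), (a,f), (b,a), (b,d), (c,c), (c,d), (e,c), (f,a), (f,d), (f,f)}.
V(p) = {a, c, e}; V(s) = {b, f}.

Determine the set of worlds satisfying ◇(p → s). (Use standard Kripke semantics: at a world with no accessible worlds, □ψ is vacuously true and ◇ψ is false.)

a, b, c, f

Let φ = ◇(p → s). Evaluate φ at each world:
  a (successors {c, d, f}): φ is true.
  b (successors {a, d}): φ is true.
  c (successors {c, d}): φ is true.
  d (successors ∅): φ is false.
  e (successors {c}): φ is false.
  f (successors {a, d, f}): φ is true.
For instance, at f:
  At f: ◇(p → s) requires p → s at some successor in {a, d, f}.
    p → s holds at d, so ◇(p → s) is true at f.
Satisfying worlds: {a, b, c, f}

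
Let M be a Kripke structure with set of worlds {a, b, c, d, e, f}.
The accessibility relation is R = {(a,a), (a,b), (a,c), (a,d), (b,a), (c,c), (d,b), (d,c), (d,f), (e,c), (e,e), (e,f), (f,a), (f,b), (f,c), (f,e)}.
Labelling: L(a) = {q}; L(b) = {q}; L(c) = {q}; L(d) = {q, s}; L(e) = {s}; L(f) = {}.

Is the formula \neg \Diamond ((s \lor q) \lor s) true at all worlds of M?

No

Let φ = \neg \Diamond ((s \lor q) \lor s). Evaluate φ at each world:
  a (successors {a, b, c, d}): φ is false.
  b (successors {a}): φ is false.
  c (successors {c}): φ is false.
  d (successors {b, c, f}): φ is false.
  e (successors {c, e, f}): φ is false.
  f (successors {a, b, c, e}): φ is false.
Detail at a (counterexample):
  At a: \Diamond ((s \lor q) \lor s) is true, so \neg \Diamond ((s \lor q) \lor s) is false.
    At a: \Diamond ((s \lor q) \lor s) requires (s \lor q) \lor s at some successor in {a, b, c, d}.
      (s \lor q) \lor s holds at a, so \Diamond ((s \lor q) \lor s) is true at a.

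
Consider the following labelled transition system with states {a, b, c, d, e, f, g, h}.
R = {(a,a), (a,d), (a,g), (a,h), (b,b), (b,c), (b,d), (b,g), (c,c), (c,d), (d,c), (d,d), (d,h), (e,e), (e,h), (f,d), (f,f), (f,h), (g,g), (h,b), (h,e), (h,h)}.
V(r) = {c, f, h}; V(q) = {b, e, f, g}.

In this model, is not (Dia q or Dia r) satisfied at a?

No

Recall that Dia ψ holds at a world iff ψ holds at some accessible world.
At a: Dia q or Dia r is true, so not (Dia q or Dia r) is false.
  At a: Dia q is true, Dia r is true, so Dia q or Dia r is true.
    At a: Dia q requires q at some successor in {a, d, g, h}.
      q holds at g, so Dia q is true at a.
    At a: Dia r requires r at some successor in {a, d, g, h}.
      r holds at h, so Dia r is true at a.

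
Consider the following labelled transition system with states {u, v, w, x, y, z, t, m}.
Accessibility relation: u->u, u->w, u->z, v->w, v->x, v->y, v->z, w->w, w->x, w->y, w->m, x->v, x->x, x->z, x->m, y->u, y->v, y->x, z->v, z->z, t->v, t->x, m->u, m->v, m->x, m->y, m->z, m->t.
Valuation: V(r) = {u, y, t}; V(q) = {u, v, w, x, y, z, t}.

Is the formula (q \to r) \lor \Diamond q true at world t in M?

Recall that \Diamond ψ holds at a world iff ψ holds at some accessible world.
At t: q \to r is true, \Diamond q is true, so (q \to r) \lor \Diamond q is true.
  At t: \Diamond q requires q at some successor in {v, x}.
    q holds at v, so \Diamond q is true at t.

Yes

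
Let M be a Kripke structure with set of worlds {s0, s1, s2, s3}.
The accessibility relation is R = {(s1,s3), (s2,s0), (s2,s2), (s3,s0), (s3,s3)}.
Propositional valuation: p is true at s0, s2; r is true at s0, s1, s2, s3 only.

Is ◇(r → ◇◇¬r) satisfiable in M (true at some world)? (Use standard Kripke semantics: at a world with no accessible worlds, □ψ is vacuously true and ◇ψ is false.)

No

Let φ = ◇(r → ◇◇¬r). Evaluate φ at each world:
  s0 (successors ∅): φ is false.
  s1 (successors {s3}): φ is false.
  s2 (successors {s0, s2}): φ is false.
  s3 (successors {s0, s3}): φ is false.
For instance, at s3:
  At s3: ◇(r → ◇◇¬r) requires r → ◇◇¬r at some successor in {s0, s3}.
    At s0: r → ◇◇¬r is false.
    At s3: r → ◇◇¬r is false.
  So ◇(r → ◇◇¬r) is false at s3.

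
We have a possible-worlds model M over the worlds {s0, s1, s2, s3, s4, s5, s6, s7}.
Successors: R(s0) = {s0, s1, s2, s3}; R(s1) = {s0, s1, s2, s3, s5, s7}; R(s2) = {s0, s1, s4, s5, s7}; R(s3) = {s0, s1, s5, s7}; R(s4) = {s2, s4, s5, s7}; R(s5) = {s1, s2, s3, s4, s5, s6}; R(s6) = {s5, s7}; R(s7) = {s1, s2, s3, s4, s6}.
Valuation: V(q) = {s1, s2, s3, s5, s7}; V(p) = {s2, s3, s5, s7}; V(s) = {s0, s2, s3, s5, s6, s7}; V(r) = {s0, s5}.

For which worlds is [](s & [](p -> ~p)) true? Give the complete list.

Recall that []ψ holds at a world iff ψ holds at every accessible world, and <>ψ holds iff ψ holds at some accessible world.
Let φ = [](s & [](p -> ~p)). Evaluate φ at each world:
  s0 (successors {s0, s1, s2, s3}): φ is false.
  s1 (successors {s0, s1, s2, s3, s5, s7}): φ is false.
  s2 (successors {s0, s1, s4, s5, s7}): φ is false.
  s3 (successors {s0, s1, s5, s7}): φ is false.
  s4 (successors {s2, s4, s5, s7}): φ is false.
  s5 (successors {s1, s2, s3, s4, s5, s6}): φ is false.
  s6 (successors {s5, s7}): φ is false.
  s7 (successors {s1, s2, s3, s4, s6}): φ is false.
For instance, at s0:
  At s0: [](s & [](p -> ~p)) requires s & [](p -> ~p) at every successor {s0, s1, s2, s3}.
    s & [](p -> ~p) fails at s0, so [](s & [](p -> ~p)) is false at s0.
      At s0: s is true, [](p -> ~p) is false, so s & [](p -> ~p) is false.
Satisfying worlds: none.

none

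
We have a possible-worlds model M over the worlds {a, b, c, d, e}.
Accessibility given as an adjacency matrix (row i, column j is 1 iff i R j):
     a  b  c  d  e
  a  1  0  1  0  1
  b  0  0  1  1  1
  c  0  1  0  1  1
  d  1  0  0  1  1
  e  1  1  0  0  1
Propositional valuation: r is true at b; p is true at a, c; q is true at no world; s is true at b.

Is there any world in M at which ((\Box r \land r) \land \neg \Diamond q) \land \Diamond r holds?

Recall that \Box ψ holds at a world iff ψ holds at every accessible world, and \Diamond ψ holds iff ψ holds at some accessible world.
Let φ = ((\Box r \land r) \land \neg \Diamond q) \land \Diamond r. Evaluate φ at each world:
  a (successors {a, c, e}): φ is false.
  b (successors {c, d, e}): φ is false.
  c (successors {b, d, e}): φ is false.
  d (successors {a, d, e}): φ is false.
  e (successors {a, b, e}): φ is false.
For instance, at c:
  At c: (\Box r \land r) \land \neg \Diamond q is false, \Diamond r is true, so ((\Box r \land r) \land \neg \Diamond q) \land \Diamond r is false.
    At c: \Box r \land r is false, \neg \Diamond q is true, so (\Box r \land r) \land \neg \Diamond q is false.
      At c: \Box r is false, r is false, so \Box r \land r is false.
      At c: \Diamond q is false, so \neg \Diamond q is true.
    At c: \Diamond r requires r at some successor in {b, d, e}.
      r holds at b, so \Diamond r is true at c.

No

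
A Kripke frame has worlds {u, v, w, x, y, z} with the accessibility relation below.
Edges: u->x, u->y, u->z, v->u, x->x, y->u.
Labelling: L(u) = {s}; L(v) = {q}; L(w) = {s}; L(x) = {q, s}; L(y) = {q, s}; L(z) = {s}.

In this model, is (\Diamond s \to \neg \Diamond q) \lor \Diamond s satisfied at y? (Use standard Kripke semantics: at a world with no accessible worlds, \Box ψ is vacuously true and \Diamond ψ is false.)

Recall that \Diamond ψ holds at a world iff ψ holds at some accessible world.
At y: \Diamond s \to \neg \Diamond q is true, \Diamond s is true, so (\Diamond s \to \neg \Diamond q) \lor \Diamond s is true.
  At y: \Diamond s is true, \neg \Diamond q is true, so \Diamond s \to \neg \Diamond q is true.
    At y: \Diamond s requires s at some successor in {u}.
      s holds at u, so \Diamond s is true at y.
    At y: \Diamond q is false, so \neg \Diamond q is true.
      At y: \Diamond q requires q at some successor in {u}.
        At u: q is false.
      So \Diamond q is false at y.
  At y: \Diamond s requires s at some successor in {u}.
    s holds at u, so \Diamond s is true at y.

Yes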